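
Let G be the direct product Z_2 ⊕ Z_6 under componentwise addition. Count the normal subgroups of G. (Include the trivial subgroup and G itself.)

10

G is abelian, so every subgroup is normal.
G has 10 subgroups in total, hence 10 normal subgroups.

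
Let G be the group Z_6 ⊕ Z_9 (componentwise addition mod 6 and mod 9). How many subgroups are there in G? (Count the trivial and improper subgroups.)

20

|G| = 54, so by Lagrange every subgroup order divides 54. Divisors: 1, 2, 3, 6, 9, 18, 27, 54.
Subgroups by order — order 1: 1; order 2: 1; order 3: 4; order 6: 4; order 9: 4; order 18: 4; order 27: 1; order 54: 1.
Total: 1 + 1 + 4 + 4 + 4 + 4 + 1 + 1 = 20.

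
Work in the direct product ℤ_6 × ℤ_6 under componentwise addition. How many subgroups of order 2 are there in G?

|G| = 36 and 2 | 36, so subgroups of order 2 are possible by Lagrange.
The subgroups of order 2 are: {(0,0), (0,3)}; {(0,0), (3,0)}; {(0,0), (3,3)}.
So G has 3 subgroups of order 2.

3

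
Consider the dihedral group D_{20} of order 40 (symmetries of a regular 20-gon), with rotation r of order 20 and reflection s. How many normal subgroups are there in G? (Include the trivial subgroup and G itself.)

G has 48 subgroups. Checking conjugation-invariance by order — order 1: 1/1 normal; order 2: 1/21 normal; order 4: 1/11 normal; order 5: 1/1 normal; order 8: 0/5 normal; order 10: 1/5 normal; order 20: 3/3 normal; order 40: 1/1 normal.
Total normal subgroups: 9.

9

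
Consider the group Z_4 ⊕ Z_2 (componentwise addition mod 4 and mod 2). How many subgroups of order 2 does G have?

3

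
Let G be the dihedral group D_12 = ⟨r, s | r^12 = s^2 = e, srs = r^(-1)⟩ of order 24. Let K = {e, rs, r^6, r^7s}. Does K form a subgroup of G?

Yes

|K| = 4 divides |G| = 24, consistent with Lagrange.
K contains the identity, every element's inverse is in K, and K is closed under ·: it is a subgroup.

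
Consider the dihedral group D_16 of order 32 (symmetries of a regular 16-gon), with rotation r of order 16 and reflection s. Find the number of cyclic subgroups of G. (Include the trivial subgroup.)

21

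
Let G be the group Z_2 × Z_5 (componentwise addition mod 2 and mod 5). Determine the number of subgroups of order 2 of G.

|G| = 10 and 2 | 10, so subgroups of order 2 are possible by Lagrange.
The subgroups of order 2 are: {(0,0), (1,0)}.
So G has 1 subgroup of order 2.

1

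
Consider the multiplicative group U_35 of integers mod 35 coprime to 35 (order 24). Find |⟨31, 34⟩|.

|⟨31⟩| = 6 and |⟨34⟩| = 2, so |H| is a multiple of lcm(6, 2) = 6 and divides |G| = 24.
Closing under the operation: H = {1, 4, 6, 9, 11, 16, 19, 24, 26, 29, 31, 34}, so |H| = 12.

12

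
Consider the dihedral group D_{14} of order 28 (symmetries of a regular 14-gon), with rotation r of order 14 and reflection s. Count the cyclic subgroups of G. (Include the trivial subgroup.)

18

A cyclic subgroup of order d is generated by each of its φ(d) elements of order d, so the cyclic subgroups of order d number (#elements of order d)/φ(d).
Cyclic subgroups by order — order 1: 1; order 2: 15; order 7: 1; order 14: 1.
Total: 18.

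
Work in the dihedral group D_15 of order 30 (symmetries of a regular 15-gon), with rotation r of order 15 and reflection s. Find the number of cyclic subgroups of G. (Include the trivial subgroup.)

19

Group the elements of G by the cyclic subgroup they generate; each cyclic subgroup of order d accounts for φ(d) elements.
Cyclic subgroups by order — order 1: 1; order 2: 15; order 3: 1; order 5: 1; order 15: 1.
Total: 19.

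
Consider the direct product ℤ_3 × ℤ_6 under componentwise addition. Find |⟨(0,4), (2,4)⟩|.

9

|⟨(0,4)⟩| = 3 and |⟨(2,4)⟩| = 3, so |H| is a multiple of lcm(3, 3) = 3 and divides |G| = 18.
Closing under the operation: H = {(0,0), (0,2), (0,4), (1,0), (1,2), (1,4), (2,0), (2,2), (2,4)}, so |H| = 9.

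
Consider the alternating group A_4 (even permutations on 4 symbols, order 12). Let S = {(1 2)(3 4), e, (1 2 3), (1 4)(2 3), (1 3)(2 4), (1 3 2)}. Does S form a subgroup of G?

Closure fails: (1 3 2) ∘ (1 2)(3 4) = (2 3 4) ∉ S. So S is not a subgroup.

No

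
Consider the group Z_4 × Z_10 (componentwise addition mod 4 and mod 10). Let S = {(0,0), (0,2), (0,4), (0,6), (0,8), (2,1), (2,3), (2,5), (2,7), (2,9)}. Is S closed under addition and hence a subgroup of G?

Yes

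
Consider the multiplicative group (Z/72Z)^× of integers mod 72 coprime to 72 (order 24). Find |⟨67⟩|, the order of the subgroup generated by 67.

Compute successive powers of 67 mod 72: 67, 25, 19, 49, 43, 1; 67^6 ≡ 1 (mod 72).
So |⟨67⟩| = 6.

6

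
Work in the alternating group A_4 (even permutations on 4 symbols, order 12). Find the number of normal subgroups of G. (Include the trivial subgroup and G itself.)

G has 10 subgroups. Checking conjugation-invariance by order — order 1: 1/1 normal; order 2: 0/3 normal; order 3: 0/4 normal; order 4: 1/1 normal; order 12: 1/1 normal.
Total normal subgroups: 3.

3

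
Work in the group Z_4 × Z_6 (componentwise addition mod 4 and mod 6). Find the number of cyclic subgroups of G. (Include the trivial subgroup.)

12

Group the elements of G by the cyclic subgroup they generate; each cyclic subgroup of order d accounts for φ(d) elements.
Cyclic subgroups by order — order 1: 1; order 2: 3; order 3: 1; order 4: 2; order 6: 3; order 12: 2.
Total: 12.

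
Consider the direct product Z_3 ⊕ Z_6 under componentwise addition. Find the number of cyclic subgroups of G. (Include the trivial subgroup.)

10

Group the elements of G by the cyclic subgroup they generate; each cyclic subgroup of order d accounts for φ(d) elements.
Cyclic subgroups by order — order 1: 1; order 2: 1; order 3: 4; order 6: 4.
Total: 10.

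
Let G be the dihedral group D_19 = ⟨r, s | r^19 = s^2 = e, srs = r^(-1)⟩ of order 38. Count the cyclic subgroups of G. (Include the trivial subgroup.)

21

A cyclic subgroup of order d is generated by each of its φ(d) elements of order d, so the cyclic subgroups of order d number (#elements of order d)/φ(d).
Cyclic subgroups by order — order 1: 1; order 2: 19; order 19: 1.
Total: 21.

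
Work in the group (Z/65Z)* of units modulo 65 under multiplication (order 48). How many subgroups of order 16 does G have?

|G| = 48 and 16 | 48, so subgroups of order 16 are possible by Lagrange.
The subgroups of order 16 are: {1, 8, 12, 14, 18, 21, 27, 31, 34, 38, 44, 47, 51, 53, 57, 64}.
So G has 1 subgroup of order 16.

1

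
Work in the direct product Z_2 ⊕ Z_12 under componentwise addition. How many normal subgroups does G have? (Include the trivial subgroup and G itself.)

G is abelian, so every subgroup is normal.
G has 16 subgroups in total, hence 16 normal subgroups.

16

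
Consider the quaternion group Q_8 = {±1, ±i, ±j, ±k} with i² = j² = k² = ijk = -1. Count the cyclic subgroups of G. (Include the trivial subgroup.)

5

A cyclic subgroup of order d is generated by each of its φ(d) elements of order d, so the cyclic subgroups of order d number (#elements of order d)/φ(d).
Cyclic subgroups by order — order 1: 1; order 2: 1; order 4: 3.
Total: 5.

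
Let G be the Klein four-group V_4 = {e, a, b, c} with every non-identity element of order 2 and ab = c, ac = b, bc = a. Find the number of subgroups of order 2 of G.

3

|G| = 4 and 2 | 4, so subgroups of order 2 are possible by Lagrange.
The subgroups of order 2 are: {e, a}; {e, b}; {e, c}.
So G has 3 subgroups of order 2.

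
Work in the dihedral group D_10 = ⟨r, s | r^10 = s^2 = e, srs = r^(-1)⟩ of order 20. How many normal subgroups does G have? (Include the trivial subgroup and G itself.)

G has 22 subgroups. Checking conjugation-invariance by order — order 1: 1/1 normal; order 2: 1/11 normal; order 4: 0/5 normal; order 5: 1/1 normal; order 10: 3/3 normal; order 20: 1/1 normal.
Total normal subgroups: 7.

7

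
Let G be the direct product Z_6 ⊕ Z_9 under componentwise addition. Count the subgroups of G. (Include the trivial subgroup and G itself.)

20

|G| = 54, so by Lagrange every subgroup order divides 54. Divisors: 1, 2, 3, 6, 9, 18, 27, 54.
Subgroups by order — order 1: 1; order 2: 1; order 3: 4; order 6: 4; order 9: 4; order 18: 4; order 27: 1; order 54: 1.
Total: 1 + 1 + 4 + 4 + 4 + 4 + 1 + 1 = 20.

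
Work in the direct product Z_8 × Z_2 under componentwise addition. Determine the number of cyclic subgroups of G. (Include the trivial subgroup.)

Each element a generates a cyclic subgroup ⟨a⟩; distinct elements may generate the same one (a cyclic group of order d has φ(d) generators).
Cyclic subgroups by order — order 1: 1; order 2: 3; order 4: 2; order 8: 2.
Total: 8.

8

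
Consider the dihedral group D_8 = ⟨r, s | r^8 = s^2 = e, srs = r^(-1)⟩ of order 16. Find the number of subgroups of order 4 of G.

|G| = 16 and 4 | 16, so subgroups of order 4 are possible by Lagrange.
The subgroups of order 4 are: {e, r^2, r^4, r^6}; {e, r^4, r^2s, r^6s}; {e, r^4, r^3s, r^7s}; {e, r^4, s, r^4s}; … (5 in all).
So G has 5 subgroups of order 4.

5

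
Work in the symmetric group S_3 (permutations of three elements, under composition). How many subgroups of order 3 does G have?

|G| = 6 and 3 | 6, so subgroups of order 3 are possible by Lagrange.
The subgroups of order 3 are: {e, (1 2 3), (1 3 2)}.
So G has 1 subgroup of order 3.

1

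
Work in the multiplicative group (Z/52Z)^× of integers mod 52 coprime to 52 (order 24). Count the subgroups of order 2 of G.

|G| = 24 and 2 | 24, so subgroups of order 2 are possible by Lagrange.
The subgroups of order 2 are: {1, 25}; {1, 27}; {1, 51}.
So G has 3 subgroups of order 2.

3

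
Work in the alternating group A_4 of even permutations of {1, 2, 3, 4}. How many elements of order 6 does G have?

0

No element of G has order 6 (even though 6 | 12).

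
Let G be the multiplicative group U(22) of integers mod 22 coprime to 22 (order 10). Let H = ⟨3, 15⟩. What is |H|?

|⟨3⟩| = 5 and |⟨15⟩| = 5, so |H| is a multiple of lcm(5, 5) = 5 and divides |G| = 10.
Closing under the operation: H = {1, 3, 5, 9, 15}, so |H| = 5.

5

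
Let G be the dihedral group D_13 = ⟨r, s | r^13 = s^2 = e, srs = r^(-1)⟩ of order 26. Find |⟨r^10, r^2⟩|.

|⟨r^10⟩| = 13 and |⟨r^2⟩| = 13, so |H| is a multiple of lcm(13, 13) = 13 and divides |G| = 26.
Closing under the operation: H = {e, r, r^2, r^3, r^4, r^5, r^6, r^7, r^8, r^9, r^10, r^11, r^12}, so |H| = 13.

13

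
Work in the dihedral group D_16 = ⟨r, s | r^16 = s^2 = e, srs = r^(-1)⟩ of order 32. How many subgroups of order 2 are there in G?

17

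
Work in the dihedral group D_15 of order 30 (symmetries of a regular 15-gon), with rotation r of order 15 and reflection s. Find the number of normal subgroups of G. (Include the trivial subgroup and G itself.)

5

G has 28 subgroups. Checking conjugation-invariance by order — order 1: 1/1 normal; order 2: 0/15 normal; order 3: 1/1 normal; order 5: 1/1 normal; order 6: 0/5 normal; order 10: 0/3 normal; order 15: 1/1 normal; order 30: 1/1 normal.
Total normal subgroups: 5.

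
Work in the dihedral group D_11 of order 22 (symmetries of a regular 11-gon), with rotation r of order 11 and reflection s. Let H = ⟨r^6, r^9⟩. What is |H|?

|⟨r^6⟩| = 11 and |⟨r^9⟩| = 11, so |H| is a multiple of lcm(11, 11) = 11 and divides |G| = 22.
Closing under the operation: H = {e, r, r^2, r^3, r^4, r^5, r^6, r^7, r^8, r^9, r^10}, so |H| = 11.

11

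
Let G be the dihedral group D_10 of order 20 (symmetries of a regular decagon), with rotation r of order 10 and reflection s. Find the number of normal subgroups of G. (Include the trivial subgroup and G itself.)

G has 22 subgroups. Checking conjugation-invariance by order — order 1: 1/1 normal; order 2: 1/11 normal; order 4: 0/5 normal; order 5: 1/1 normal; order 10: 3/3 normal; order 20: 1/1 normal.
Total normal subgroups: 7.

7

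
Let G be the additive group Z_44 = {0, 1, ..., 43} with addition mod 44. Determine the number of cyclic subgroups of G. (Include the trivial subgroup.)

Each element a generates a cyclic subgroup ⟨a⟩; distinct elements may generate the same one (a cyclic group of order d has φ(d) generators).
Cyclic subgroups by order — order 1: 1; order 2: 1; order 4: 1; order 11: 1; order 22: 1; order 44: 1.
Total: 6.

6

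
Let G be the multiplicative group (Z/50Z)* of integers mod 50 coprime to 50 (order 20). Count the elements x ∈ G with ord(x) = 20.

8

The elements of order 20 are: 3, 13, 17, 23, 27, 33, 37, 47.
That's 8.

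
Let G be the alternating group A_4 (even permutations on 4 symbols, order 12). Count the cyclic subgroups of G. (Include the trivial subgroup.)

Each element a generates a cyclic subgroup ⟨a⟩; distinct elements may generate the same one (a cyclic group of order d has φ(d) generators).
Cyclic subgroups by order — order 1: 1; order 2: 3; order 3: 4.
Total: 8.

8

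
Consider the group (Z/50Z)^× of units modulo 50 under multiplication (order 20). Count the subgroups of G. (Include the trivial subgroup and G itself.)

6

|G| = 20, so by Lagrange every subgroup order divides 20. Divisors: 1, 2, 4, 5, 10, 20.
Subgroups by order — order 1: 1; order 2: 1; order 4: 1; order 5: 1; order 10: 1; order 20: 1.
Total: 1 + 1 + 1 + 1 + 1 + 1 = 6.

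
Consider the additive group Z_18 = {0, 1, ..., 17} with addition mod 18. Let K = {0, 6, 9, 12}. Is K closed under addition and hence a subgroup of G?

|K| = 4 does not divide |G| = 18, so by Lagrange K is not a subgroup.

No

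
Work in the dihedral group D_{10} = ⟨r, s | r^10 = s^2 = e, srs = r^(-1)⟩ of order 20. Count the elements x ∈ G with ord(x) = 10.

4

The elements of order 10 are: r, r^3, r^7, r^9.
That's 4.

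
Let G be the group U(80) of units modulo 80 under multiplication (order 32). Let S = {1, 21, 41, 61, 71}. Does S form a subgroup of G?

No

|S| = 5 does not divide |G| = 32, so by Lagrange S is not a subgroup.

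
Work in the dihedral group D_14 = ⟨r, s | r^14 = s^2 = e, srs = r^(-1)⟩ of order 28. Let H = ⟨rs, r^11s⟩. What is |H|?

14

|⟨rs⟩| = 2 and |⟨r^11s⟩| = 2, so |H| is a multiple of lcm(2, 2) = 2 and divides |G| = 28.
Closing under the operation: H = {e, r^2, r^4, r^6, r^8, r^10, r^12, rs, r^3s, r^5s, r^7s, r^9s, r^11s, r^13s}, so |H| = 14.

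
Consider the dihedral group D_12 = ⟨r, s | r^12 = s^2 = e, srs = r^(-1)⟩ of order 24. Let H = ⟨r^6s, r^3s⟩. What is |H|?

|⟨r^6s⟩| = 2 and |⟨r^3s⟩| = 2, so |H| is a multiple of lcm(2, 2) = 2 and divides |G| = 24.
Closing under the operation: H = {e, r^3, r^6, r^9, s, r^3s, r^6s, r^9s}, so |H| = 8.

8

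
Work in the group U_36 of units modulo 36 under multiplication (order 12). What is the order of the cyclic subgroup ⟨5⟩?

Compute successive powers of 5 mod 36: 5, 25, 17, 13, 29, 1; 5^6 ≡ 1 (mod 36).
So |⟨5⟩| = 6.

6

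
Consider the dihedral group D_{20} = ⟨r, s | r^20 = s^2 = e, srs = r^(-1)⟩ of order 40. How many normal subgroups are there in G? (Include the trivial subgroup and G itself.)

G has 48 subgroups. Checking conjugation-invariance by order — order 1: 1/1 normal; order 2: 1/21 normal; order 4: 1/11 normal; order 5: 1/1 normal; order 8: 0/5 normal; order 10: 1/5 normal; order 20: 3/3 normal; order 40: 1/1 normal.
Total normal subgroups: 9.

9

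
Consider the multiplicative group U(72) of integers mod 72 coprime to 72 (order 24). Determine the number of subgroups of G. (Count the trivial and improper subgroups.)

32

|G| = 24, so by Lagrange every subgroup order divides 24. Divisors: 1, 2, 3, 4, 6, 8, 12, 24.
Subgroups by order — order 1: 1; order 2: 7; order 3: 1; order 4: 7; order 6: 7; order 8: 1; order 12: 7; order 24: 1.
Total: 1 + 7 + 1 + 7 + 7 + 1 + 7 + 1 = 32.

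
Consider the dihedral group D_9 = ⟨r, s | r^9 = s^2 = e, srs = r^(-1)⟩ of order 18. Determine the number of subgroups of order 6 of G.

|G| = 18 and 6 | 18, so subgroups of order 6 are possible by Lagrange.
The subgroups of order 6 are: {e, r^3, r^6, r^2s, r^5s, r^8s}; {e, r^3, r^6, s, r^3s, r^6s}; {e, r^3, r^6, rs, r^4s, r^7s}.
So G has 3 subgroups of order 6.

3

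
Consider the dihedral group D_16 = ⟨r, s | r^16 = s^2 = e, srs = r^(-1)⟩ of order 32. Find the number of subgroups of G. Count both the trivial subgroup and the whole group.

|G| = 32, so by Lagrange every subgroup order divides 32. Divisors: 1, 2, 4, 8, 16, 32.
Subgroups by order — order 1: 1; order 2: 17; order 4: 9; order 8: 5; order 16: 3; order 32: 1.
Total: 1 + 17 + 9 + 5 + 3 + 1 = 36.

36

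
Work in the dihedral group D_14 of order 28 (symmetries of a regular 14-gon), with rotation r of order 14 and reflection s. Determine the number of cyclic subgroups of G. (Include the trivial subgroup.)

18

Group the elements of G by the cyclic subgroup they generate; each cyclic subgroup of order d accounts for φ(d) elements.
Cyclic subgroups by order — order 1: 1; order 2: 15; order 7: 1; order 14: 1.
Total: 18.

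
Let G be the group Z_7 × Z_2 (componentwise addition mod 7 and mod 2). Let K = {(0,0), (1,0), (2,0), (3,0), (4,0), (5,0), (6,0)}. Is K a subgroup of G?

Yes

|K| = 7 divides |G| = 14, consistent with Lagrange.
K contains the identity, every element's inverse is in K, and K is closed under +: it is a subgroup.
In fact K = ⟨(4,0)⟩.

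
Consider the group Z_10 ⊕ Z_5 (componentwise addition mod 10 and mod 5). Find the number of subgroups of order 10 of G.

|G| = 50 and 10 | 50, so subgroups of order 10 are possible by Lagrange.
The subgroups of order 10 are: {(0,0), (0,1), (0,2), (0,3), (0,4), (5,0), (5,1), (5,2), (5,3), (5,4)}; {(0,0), (1,0), (2,0), (3,0), (4,0), (5,0), (6,0), (7,0), (8,0), (9,0)}; {(0,0), (1,1), (2,2), (3,3), (4,4), (5,0), (6,1), (7,2), (8,3), (9,4)}; {(0,0), (1,2), (2,4), (3,1), (4,3), (5,0), (6,2), (7,4), (8,1), (9,3)}; … (6 in all).
So G has 6 subgroups of order 10.

6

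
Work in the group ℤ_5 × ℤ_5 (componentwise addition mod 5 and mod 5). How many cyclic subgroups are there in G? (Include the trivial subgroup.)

7

Group the elements of G by the cyclic subgroup they generate; each cyclic subgroup of order d accounts for φ(d) elements.
Cyclic subgroups by order — order 1: 1; order 5: 6.
Total: 7.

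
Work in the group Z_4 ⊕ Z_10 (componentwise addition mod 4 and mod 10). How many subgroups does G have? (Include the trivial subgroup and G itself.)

16

|G| = 40, so by Lagrange every subgroup order divides 40. Divisors: 1, 2, 4, 5, 8, 10, 20, 40.
Subgroups by order — order 1: 1; order 2: 3; order 4: 3; order 5: 1; order 8: 1; order 10: 3; order 20: 3; order 40: 1.
Total: 1 + 3 + 3 + 1 + 1 + 3 + 3 + 1 = 16.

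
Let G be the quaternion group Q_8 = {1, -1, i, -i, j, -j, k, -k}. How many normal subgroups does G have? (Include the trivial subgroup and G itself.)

G has 6 subgroups. Checking conjugation-invariance by order — order 1: 1/1 normal; order 2: 1/1 normal; order 4: 3/3 normal; order 8: 1/1 normal.
Total normal subgroups: 6.

6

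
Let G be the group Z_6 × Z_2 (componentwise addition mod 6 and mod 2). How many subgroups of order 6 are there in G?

3

|G| = 12 and 6 | 12, so subgroups of order 6 are possible by Lagrange.
The subgroups of order 6 are: {(0,0), (0,1), (2,0), (2,1), (4,0), (4,1)}; {(0,0), (1,0), (2,0), (3,0), (4,0), (5,0)}; {(0,0), (1,1), (2,0), (3,1), (4,0), (5,1)}.
So G has 3 subgroups of order 6.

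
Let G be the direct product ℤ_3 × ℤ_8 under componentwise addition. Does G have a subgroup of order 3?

3 | 24. A subgroup of order 3 is {(0,0), (1,0), (2,0)}.

Yes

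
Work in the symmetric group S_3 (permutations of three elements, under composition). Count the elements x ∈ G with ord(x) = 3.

2

The elements of order 3 are: (1 2 3), (1 3 2).
That's 2.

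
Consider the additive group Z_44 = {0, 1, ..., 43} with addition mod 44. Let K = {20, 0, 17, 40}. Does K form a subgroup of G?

40 ∈ K but its inverse 4 ∉ K, so K is not a subgroup.

No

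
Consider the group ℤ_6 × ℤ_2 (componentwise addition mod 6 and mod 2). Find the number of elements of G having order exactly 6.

6

An element (a,b) has order lcm(ord(a), ord(b)); count pairs with lcm equal to 6.
Enumerating gives 6 such elements.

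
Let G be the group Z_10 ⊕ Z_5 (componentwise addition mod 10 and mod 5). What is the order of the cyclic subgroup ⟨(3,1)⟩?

10

The order of (3,1) in Z_10 × Z_5 is lcm(ord(3) in Z_10, ord(1) in Z_5).
ord(3) = 10 and ord(1) = 5, so |⟨(3,1)⟩| = lcm(10, 5) = 10.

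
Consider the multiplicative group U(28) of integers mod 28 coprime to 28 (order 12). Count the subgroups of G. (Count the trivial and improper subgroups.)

10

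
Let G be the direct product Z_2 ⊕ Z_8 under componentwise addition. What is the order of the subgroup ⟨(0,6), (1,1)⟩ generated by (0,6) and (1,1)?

|⟨(0,6)⟩| = 4 and |⟨(1,1)⟩| = 8, so |H| is a multiple of lcm(4, 8) = 8 and divides |G| = 16.
Closing under the operation: H = {(0,0), (0,2), (0,4), (0,6), (1,1), (1,3), (1,5), (1,7)}, so |H| = 8.

8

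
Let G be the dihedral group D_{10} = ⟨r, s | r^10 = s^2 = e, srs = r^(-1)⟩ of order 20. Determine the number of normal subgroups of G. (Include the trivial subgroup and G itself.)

7

G has 22 subgroups. Checking conjugation-invariance by order — order 1: 1/1 normal; order 2: 1/11 normal; order 4: 0/5 normal; order 5: 1/1 normal; order 10: 3/3 normal; order 20: 1/1 normal.
Total normal subgroups: 7.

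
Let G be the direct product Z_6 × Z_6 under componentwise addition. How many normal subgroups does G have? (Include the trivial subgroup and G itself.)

30

G is abelian, so every subgroup is normal.
G has 30 subgroups in total, hence 30 normal subgroups.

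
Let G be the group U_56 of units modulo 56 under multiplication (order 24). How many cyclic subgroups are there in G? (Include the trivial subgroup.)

16

Group the elements of G by the cyclic subgroup they generate; each cyclic subgroup of order d accounts for φ(d) elements.
Cyclic subgroups by order — order 1: 1; order 2: 7; order 3: 1; order 6: 7.
Total: 16.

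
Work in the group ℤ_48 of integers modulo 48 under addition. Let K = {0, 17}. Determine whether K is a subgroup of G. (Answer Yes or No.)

17 ∈ K but its inverse 31 ∉ K, so K is not a subgroup.

No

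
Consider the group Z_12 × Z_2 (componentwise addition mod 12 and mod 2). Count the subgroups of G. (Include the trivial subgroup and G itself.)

|G| = 24, so by Lagrange every subgroup order divides 24. Divisors: 1, 2, 3, 4, 6, 8, 12, 24.
Subgroups by order — order 1: 1; order 2: 3; order 3: 1; order 4: 3; order 6: 3; order 8: 1; order 12: 3; order 24: 1.
Total: 1 + 3 + 1 + 3 + 3 + 1 + 3 + 1 = 16.

16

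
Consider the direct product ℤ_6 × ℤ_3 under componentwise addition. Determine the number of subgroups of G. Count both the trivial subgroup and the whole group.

|G| = 18, so by Lagrange every subgroup order divides 18. Divisors: 1, 2, 3, 6, 9, 18.
Subgroups by order — order 1: 1; order 2: 1; order 3: 4; order 6: 4; order 9: 1; order 18: 1.
Total: 1 + 1 + 4 + 4 + 1 + 1 = 12.

12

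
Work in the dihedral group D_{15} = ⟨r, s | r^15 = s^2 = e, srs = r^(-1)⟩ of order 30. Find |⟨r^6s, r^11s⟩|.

|⟨r^6s⟩| = 2 and |⟨r^11s⟩| = 2, so |H| is a multiple of lcm(2, 2) = 2 and divides |G| = 30.
Closing under the operation: H = {e, r^5, r^10, rs, r^6s, r^11s}, so |H| = 6.

6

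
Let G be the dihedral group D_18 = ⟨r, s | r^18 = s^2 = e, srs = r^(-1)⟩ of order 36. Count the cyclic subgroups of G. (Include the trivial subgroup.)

Each element a generates a cyclic subgroup ⟨a⟩; distinct elements may generate the same one (a cyclic group of order d has φ(d) generators).
Cyclic subgroups by order — order 1: 1; order 2: 19; order 3: 1; order 6: 1; order 9: 1; order 18: 1.
Total: 24.

24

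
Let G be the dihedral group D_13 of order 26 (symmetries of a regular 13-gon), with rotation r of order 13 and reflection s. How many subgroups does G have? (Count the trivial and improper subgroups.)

16

|G| = 26, so by Lagrange every subgroup order divides 26. Divisors: 1, 2, 13, 26.
Subgroups by order — order 1: 1; order 2: 13; order 13: 1; order 26: 1.
Total: 1 + 13 + 1 + 1 = 16.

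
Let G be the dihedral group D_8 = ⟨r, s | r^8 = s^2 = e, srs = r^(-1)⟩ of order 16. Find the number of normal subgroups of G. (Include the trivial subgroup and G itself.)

G has 19 subgroups. Checking conjugation-invariance by order — order 1: 1/1 normal; order 2: 1/9 normal; order 4: 1/5 normal; order 8: 3/3 normal; order 16: 1/1 normal.
Total normal subgroups: 7.

7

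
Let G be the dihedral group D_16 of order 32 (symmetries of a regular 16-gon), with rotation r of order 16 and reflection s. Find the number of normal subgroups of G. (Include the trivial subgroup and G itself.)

G has 36 subgroups. Checking conjugation-invariance by order — order 1: 1/1 normal; order 2: 1/17 normal; order 4: 1/9 normal; order 8: 1/5 normal; order 16: 3/3 normal; order 32: 1/1 normal.
Total normal subgroups: 8.

8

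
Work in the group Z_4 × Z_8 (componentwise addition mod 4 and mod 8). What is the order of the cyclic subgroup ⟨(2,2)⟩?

4

The order of (2,2) in Z_4 × Z_8 is lcm(ord(2) in Z_4, ord(2) in Z_8).
ord(2) = 2 and ord(2) = 4, so |⟨(2,2)⟩| = lcm(2, 4) = 4.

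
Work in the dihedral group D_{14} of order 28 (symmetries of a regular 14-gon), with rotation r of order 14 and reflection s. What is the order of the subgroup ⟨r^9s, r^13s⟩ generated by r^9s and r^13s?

|⟨r^9s⟩| = 2 and |⟨r^13s⟩| = 2, so |H| is a multiple of lcm(2, 2) = 2 and divides |G| = 28.
Closing under the operation: H = {e, r^2, r^4, r^6, r^8, r^10, r^12, rs, r^3s, r^5s, r^7s, r^9s, r^11s, r^13s}, so |H| = 14.

14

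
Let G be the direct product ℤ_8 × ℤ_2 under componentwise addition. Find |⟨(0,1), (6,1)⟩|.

|⟨(0,1)⟩| = 2 and |⟨(6,1)⟩| = 4, so |H| is a multiple of lcm(2, 4) = 4 and divides |G| = 16.
Closing under the operation: H = {(0,0), (0,1), (2,0), (2,1), (4,0), (4,1), (6,0), (6,1)}, so |H| = 8.

8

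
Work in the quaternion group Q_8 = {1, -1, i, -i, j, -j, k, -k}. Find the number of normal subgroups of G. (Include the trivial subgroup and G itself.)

G has 6 subgroups. Checking conjugation-invariance by order — order 1: 1/1 normal; order 2: 1/1 normal; order 4: 3/3 normal; order 8: 1/1 normal.
Total normal subgroups: 6.

6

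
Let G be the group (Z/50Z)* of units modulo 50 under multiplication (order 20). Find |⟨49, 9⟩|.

10

|⟨49⟩| = 2 and |⟨9⟩| = 10, so |H| is a multiple of lcm(2, 10) = 10 and divides |G| = 20.
Closing under the operation: H = {1, 9, 11, 19, 21, 29, 31, 39, 41, 49}, so |H| = 10.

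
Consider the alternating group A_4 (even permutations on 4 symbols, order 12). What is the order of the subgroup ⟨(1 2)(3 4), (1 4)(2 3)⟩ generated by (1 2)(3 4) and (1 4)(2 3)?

|⟨(1 2)(3 4)⟩| = 2 and |⟨(1 4)(2 3)⟩| = 2, so |H| is a multiple of lcm(2, 2) = 2 and divides |G| = 12.
Closing under the operation: H = {e, (1 2)(3 4), (1 3)(2 4), (1 4)(2 3)}, so |H| = 4.

4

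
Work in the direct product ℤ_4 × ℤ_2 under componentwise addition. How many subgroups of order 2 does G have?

3

|G| = 8 and 2 | 8, so subgroups of order 2 are possible by Lagrange.
The subgroups of order 2 are: {(0,0), (0,1)}; {(0,0), (2,0)}; {(0,0), (2,1)}.
So G has 3 subgroups of order 2.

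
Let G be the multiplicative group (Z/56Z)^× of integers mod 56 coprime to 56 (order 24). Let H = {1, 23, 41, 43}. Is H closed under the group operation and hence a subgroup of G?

23 ∈ H but its inverse 39 ∉ H, so H is not a subgroup.

No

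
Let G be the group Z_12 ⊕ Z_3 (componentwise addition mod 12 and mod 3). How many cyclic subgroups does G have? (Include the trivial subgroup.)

Group the elements of G by the cyclic subgroup they generate; each cyclic subgroup of order d accounts for φ(d) elements.
Cyclic subgroups by order — order 1: 1; order 2: 1; order 3: 4; order 4: 1; order 6: 4; order 12: 4.
Total: 15.

15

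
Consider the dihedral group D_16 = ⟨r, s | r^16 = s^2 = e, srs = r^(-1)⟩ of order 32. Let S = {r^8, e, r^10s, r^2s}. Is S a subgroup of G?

Yes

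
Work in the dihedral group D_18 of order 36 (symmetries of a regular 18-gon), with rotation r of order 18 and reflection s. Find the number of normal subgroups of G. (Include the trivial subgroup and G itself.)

G has 45 subgroups. Checking conjugation-invariance by order — order 1: 1/1 normal; order 2: 1/19 normal; order 3: 1/1 normal; order 4: 0/9 normal; order 6: 1/7 normal; order 9: 1/1 normal; order 12: 0/3 normal; order 18: 3/3 normal; order 36: 1/1 normal.
Total normal subgroups: 9.

9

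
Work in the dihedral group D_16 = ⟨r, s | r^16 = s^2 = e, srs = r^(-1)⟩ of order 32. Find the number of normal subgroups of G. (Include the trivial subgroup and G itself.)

G has 36 subgroups. Checking conjugation-invariance by order — order 1: 1/1 normal; order 2: 1/17 normal; order 4: 1/9 normal; order 8: 1/5 normal; order 16: 3/3 normal; order 32: 1/1 normal.
Total normal subgroups: 8.

8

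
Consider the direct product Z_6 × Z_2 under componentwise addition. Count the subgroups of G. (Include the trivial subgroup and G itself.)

|G| = 12, so by Lagrange every subgroup order divides 12. Divisors: 1, 2, 3, 4, 6, 12.
Subgroups by order — order 1: 1; order 2: 3; order 3: 1; order 4: 1; order 6: 3; order 12: 1.
Total: 1 + 3 + 1 + 1 + 3 + 1 = 10.

10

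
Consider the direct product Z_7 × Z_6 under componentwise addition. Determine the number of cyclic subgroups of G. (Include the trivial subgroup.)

Each element a generates a cyclic subgroup ⟨a⟩; distinct elements may generate the same one (a cyclic group of order d has φ(d) generators).
Cyclic subgroups by order — order 1: 1; order 2: 1; order 3: 1; order 6: 1; order 7: 1; order 14: 1; order 21: 1; order 42: 1.
Total: 8.

8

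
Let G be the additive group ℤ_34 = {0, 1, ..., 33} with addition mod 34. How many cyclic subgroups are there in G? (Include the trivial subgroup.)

4

Group the elements of G by the cyclic subgroup they generate; each cyclic subgroup of order d accounts for φ(d) elements.
Cyclic subgroups by order — order 1: 1; order 2: 1; order 17: 1; order 34: 1.
Total: 4.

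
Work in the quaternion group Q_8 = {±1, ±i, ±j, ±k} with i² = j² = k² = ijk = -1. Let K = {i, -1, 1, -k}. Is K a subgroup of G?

-k ∈ K but its inverse k ∉ K, so K is not a subgroup.

No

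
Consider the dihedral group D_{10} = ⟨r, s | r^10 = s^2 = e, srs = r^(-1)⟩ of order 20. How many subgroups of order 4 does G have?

5

|G| = 20 and 4 | 20, so subgroups of order 4 are possible by Lagrange.
The subgroups of order 4 are: {e, r^5, r^2s, r^7s}; {e, r^5, r^3s, r^8s}; {e, r^5, r^4s, r^9s}; {e, r^5, s, r^5s}; … (5 in all).
So G has 5 subgroups of order 4.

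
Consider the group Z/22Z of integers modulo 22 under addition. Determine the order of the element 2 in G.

11

In Z/22Z, the order of an element a is n/gcd(a, n).
gcd(2, 22) = 2, so |⟨2⟩| = 22/2 = 11.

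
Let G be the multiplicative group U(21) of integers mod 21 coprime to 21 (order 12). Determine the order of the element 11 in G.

6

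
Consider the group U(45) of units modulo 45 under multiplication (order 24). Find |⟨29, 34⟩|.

|⟨29⟩| = 6 and |⟨34⟩| = 6, so |H| is a multiple of lcm(6, 6) = 6 and divides |G| = 24.
Closing under the operation: H = {1, 4, 11, 14, 16, 19, 26, 29, 31, 34, 41, 44}, so |H| = 12.

12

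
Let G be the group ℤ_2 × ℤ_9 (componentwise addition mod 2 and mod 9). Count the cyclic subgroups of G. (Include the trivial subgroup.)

6

Each element a generates a cyclic subgroup ⟨a⟩; distinct elements may generate the same one (a cyclic group of order d has φ(d) generators).
Cyclic subgroups by order — order 1: 1; order 2: 1; order 3: 1; order 6: 1; order 9: 1; order 18: 1.
Total: 6.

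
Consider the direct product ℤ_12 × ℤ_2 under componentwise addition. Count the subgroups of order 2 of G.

|G| = 24 and 2 | 24, so subgroups of order 2 are possible by Lagrange.
The subgroups of order 2 are: {(0,0), (0,1)}; {(0,0), (6,0)}; {(0,0), (6,1)}.
So G has 3 subgroups of order 2.

3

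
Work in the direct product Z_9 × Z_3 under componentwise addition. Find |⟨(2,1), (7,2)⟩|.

9

|⟨(2,1)⟩| = 9 and |⟨(7,2)⟩| = 9, so |H| is a multiple of lcm(9, 9) = 9 and divides |G| = 27.
Closing under the operation: H = {(0,0), (1,2), (2,1), (3,0), (4,2), (5,1), (6,0), (7,2), (8,1)}, so |H| = 9.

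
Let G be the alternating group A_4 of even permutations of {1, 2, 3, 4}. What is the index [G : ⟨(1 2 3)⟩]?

4

|⟨(1 2 3)⟩| = 3 and |G| = 12.
By Lagrange, [G : H] = |G|/|H| = 12/3 = 4.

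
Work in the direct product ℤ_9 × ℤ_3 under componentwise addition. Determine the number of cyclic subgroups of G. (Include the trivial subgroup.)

A cyclic subgroup of order d is generated by each of its φ(d) elements of order d, so the cyclic subgroups of order d number (#elements of order d)/φ(d).
Cyclic subgroups by order — order 1: 1; order 3: 4; order 9: 3.
Total: 8.

8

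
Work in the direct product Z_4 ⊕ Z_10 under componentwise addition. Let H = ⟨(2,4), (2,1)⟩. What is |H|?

20

|⟨(2,4)⟩| = 10 and |⟨(2,1)⟩| = 10, so |H| is a multiple of lcm(10, 10) = 10 and divides |G| = 40.
Closing under the operation: H = {(0,0), (0,1), (0,2), (0,3), (0,4), (0,5), (0,6), (0,7), (0,8), (0,9), (2,0), (2,1), (2,2), (2,3), (2,4), (2,5), (2,6), (2,7), (2,8), (2,9)}, so |H| = 20.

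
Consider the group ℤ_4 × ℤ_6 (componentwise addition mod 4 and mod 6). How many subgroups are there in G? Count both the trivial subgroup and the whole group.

16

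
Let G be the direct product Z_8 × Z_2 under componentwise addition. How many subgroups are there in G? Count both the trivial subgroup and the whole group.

11

|G| = 16, so by Lagrange every subgroup order divides 16. Divisors: 1, 2, 4, 8, 16.
Subgroups by order — order 1: 1; order 2: 3; order 4: 3; order 8: 3; order 16: 1.
Total: 1 + 3 + 3 + 3 + 1 = 11.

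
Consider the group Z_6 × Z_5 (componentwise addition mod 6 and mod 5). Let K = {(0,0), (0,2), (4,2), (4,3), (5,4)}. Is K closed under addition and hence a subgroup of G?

(0,2) ∈ K but its inverse (0,3) ∉ K, so K is not a subgroup.

No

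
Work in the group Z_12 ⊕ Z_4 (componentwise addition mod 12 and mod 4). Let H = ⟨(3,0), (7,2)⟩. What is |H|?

24

|⟨(3,0)⟩| = 4 and |⟨(7,2)⟩| = 12, so |H| is a multiple of lcm(4, 12) = 12 and divides |G| = 48.
Closing under the operation: H = {(0,0), (0,2), (1,0), (1,2), (2,0), (2,2), (3,0), (3,2), (4,0), (4,2), (5,0), (5,2), (6,0), (6,2), (7,0), (7,2), (8,0), (8,2), (9,0), (9,2), (10,0), (10,2), (11,0), (11,2)}, so |H| = 24.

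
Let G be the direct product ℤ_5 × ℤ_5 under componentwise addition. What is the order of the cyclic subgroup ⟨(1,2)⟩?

The order of (1,2) in Z_5 × Z_5 is lcm(ord(1) in Z_5, ord(2) in Z_5).
ord(1) = 5 and ord(2) = 5, so |⟨(1,2)⟩| = lcm(5, 5) = 5.

5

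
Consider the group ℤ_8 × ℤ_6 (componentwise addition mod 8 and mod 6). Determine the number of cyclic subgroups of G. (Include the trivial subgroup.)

A cyclic subgroup of order d is generated by each of its φ(d) elements of order d, so the cyclic subgroups of order d number (#elements of order d)/φ(d).
Cyclic subgroups by order — order 1: 1; order 2: 3; order 3: 1; order 4: 2; order 6: 3; order 8: 2; order 12: 2; order 24: 2.
Total: 16.

16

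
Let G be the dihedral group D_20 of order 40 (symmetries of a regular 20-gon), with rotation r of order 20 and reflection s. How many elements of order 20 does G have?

8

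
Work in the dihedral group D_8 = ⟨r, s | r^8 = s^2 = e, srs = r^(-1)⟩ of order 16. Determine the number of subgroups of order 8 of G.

|G| = 16 and 8 | 16, so subgroups of order 8 are possible by Lagrange.
The subgroups of order 8 are: {e, r, r^2, r^3, r^4, r^5, r^6, r^7}; {e, r^2, r^4, r^6, s, r^2s, r^4s, r^6s}; {e, r^2, r^4, r^6, rs, r^3s, r^5s, r^7s}.
So G has 3 subgroups of order 8.

3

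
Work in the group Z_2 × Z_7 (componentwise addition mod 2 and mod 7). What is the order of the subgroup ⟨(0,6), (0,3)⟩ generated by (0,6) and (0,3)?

|⟨(0,6)⟩| = 7 and |⟨(0,3)⟩| = 7, so |H| is a multiple of lcm(7, 7) = 7 and divides |G| = 14.
Closing under the operation: H = {(0,0), (0,1), (0,2), (0,3), (0,4), (0,5), (0,6)}, so |H| = 7.

7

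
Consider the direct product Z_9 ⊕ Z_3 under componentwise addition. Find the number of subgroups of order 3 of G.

4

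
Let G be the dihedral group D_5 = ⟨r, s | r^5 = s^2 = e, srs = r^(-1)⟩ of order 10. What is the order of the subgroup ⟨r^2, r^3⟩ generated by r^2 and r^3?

5

|⟨r^2⟩| = 5 and |⟨r^3⟩| = 5, so |H| is a multiple of lcm(5, 5) = 5 and divides |G| = 10.
Closing under the operation: H = {e, r, r^2, r^3, r^4}, so |H| = 5.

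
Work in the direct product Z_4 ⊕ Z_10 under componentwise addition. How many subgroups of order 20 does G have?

|G| = 40 and 20 | 40, so subgroups of order 20 are possible by Lagrange.
The subgroups of order 20 are: {(0,0), (0,1), (0,2), (0,3), (0,4), (0,5), (0,6), (0,7), (0,8), (0,9), (2,0), (2,1), (2,2), (2,3), (2,4), (2,5), (2,6), (2,7), (2,8), (2,9)}; {(0,0), (0,2), (0,4), (0,6), (0,8), (1,0), (1,2), (1,4), (1,6), (1,8), (2,0), (2,2), (2,4), (2,6), (2,8), (3,0), (3,2), (3,4), (3,6), (3,8)}; {(0,0), (0,2), (0,4), (0,6), (0,8), (1,1), (1,3), (1,5), (1,7), (1,9), (2,0), (2,2), (2,4), (2,6), (2,8), (3,1), (3,3), (3,5), (3,7), (3,9)}.
So G has 3 subgroups of order 20.

3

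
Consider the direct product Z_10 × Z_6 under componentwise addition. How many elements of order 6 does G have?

6

An element (a,b) has order lcm(ord(a), ord(b)); count pairs with lcm equal to 6.
Enumerating gives 6 such elements.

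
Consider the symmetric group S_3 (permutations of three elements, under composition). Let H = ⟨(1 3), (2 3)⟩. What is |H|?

6

|⟨(1 3)⟩| = 2 and |⟨(2 3)⟩| = 2, so |H| is a multiple of lcm(2, 2) = 2 and divides |G| = 6.
Closing {(1 3), (2 3)} under the group operation gives all of G, so |H| = 6.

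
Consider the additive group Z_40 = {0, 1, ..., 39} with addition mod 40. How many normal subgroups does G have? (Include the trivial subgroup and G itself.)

G is abelian, so every subgroup is normal.
G has 8 subgroups in total, hence 8 normal subgroups.

8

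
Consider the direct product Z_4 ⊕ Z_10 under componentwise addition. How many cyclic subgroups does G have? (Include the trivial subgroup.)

A cyclic subgroup of order d is generated by each of its φ(d) elements of order d, so the cyclic subgroups of order d number (#elements of order d)/φ(d).
Cyclic subgroups by order — order 1: 1; order 2: 3; order 4: 2; order 5: 1; order 10: 3; order 20: 2.
Total: 12.

12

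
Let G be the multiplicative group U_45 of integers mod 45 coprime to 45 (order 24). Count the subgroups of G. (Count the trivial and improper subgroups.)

|G| = 24, so by Lagrange every subgroup order divides 24. Divisors: 1, 2, 3, 4, 6, 8, 12, 24.
Subgroups by order — order 1: 1; order 2: 3; order 3: 1; order 4: 3; order 6: 3; order 8: 1; order 12: 3; order 24: 1.
Total: 1 + 3 + 1 + 3 + 3 + 1 + 3 + 1 = 16.

16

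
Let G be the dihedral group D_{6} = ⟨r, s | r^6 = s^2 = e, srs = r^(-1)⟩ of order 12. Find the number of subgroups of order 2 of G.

7

|G| = 12 and 2 | 12, so subgroups of order 2 are possible by Lagrange.
The subgroups of order 2 are: {e, r^2s}; {e, r^3}; {e, r^3s}; {e, r^4s}; … (7 in all).
So G has 7 subgroups of order 2.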